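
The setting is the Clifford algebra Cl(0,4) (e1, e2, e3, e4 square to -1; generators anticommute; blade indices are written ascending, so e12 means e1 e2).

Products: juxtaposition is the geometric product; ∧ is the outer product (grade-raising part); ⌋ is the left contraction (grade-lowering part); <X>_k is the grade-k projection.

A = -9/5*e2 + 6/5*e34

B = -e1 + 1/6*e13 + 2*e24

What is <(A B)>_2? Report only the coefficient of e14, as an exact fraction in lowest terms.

step 1: 18/5*e4 - 9/5*e12 + 1/5*e14 - 12/5*e23 + 3/10*e123 - 6/5*e134
step 2: -9/5*e12 + 1/5*e14 - 12/5*e23
Answer: 1/5


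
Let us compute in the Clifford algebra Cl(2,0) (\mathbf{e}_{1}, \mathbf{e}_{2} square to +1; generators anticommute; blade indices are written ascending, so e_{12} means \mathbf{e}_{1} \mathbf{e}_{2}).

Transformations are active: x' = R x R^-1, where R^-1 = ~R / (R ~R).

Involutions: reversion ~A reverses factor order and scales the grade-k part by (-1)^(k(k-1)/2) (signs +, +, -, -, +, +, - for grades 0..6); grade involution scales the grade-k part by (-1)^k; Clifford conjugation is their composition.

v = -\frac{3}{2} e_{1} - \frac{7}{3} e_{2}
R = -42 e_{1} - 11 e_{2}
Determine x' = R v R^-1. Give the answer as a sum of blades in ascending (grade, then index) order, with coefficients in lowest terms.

~R = -42 e_{1} - 11 e_{2}, and R ~R = 1885, so R^-1 = ~R / (1885).
R v = \frac{266}{3} + \frac{163}{2} e_{12}
Answer: -\frac{9241}{3770} e_{1} + \frac{7343}{5655} e_{2}


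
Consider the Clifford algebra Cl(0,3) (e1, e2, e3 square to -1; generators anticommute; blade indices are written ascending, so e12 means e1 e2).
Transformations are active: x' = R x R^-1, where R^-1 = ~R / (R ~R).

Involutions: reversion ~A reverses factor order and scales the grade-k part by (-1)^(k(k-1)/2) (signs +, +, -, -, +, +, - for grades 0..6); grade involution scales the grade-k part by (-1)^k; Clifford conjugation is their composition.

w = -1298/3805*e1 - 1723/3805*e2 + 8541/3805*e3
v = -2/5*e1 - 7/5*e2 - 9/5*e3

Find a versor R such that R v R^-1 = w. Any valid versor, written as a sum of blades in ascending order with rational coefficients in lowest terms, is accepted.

Equal squares first: v^2 = w^2 = -134/25. Then v + w = -564/761*e1 - 1410/761*e2 + 1692/3805*e3 is a versor taking v to w, provided it is invertible.
Answer: -564/761*e1 - 1410/761*e2 + 1692/3805*e3


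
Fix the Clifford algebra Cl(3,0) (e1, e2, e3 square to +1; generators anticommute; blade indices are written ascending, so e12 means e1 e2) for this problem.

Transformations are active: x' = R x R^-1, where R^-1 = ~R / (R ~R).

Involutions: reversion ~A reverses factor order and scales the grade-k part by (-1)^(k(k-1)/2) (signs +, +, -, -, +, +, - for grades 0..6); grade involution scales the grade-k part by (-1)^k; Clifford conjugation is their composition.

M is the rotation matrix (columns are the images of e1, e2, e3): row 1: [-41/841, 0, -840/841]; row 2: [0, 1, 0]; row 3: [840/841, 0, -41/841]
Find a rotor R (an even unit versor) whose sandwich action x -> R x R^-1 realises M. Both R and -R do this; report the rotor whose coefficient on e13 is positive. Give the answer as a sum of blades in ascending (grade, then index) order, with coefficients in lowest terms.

Method: write R = a + b12*e12 + b13*e13 + b23*e23 with a^2 + b12^2 + b13^2 + b23^2 = 1 (so R^-1 = ~R). Expanding the columns R e_j ~R gives tr M = 4a^2 - 1 and, from the antisymmetric part, M21 - M12 = -4a*b12, M13 - M31 = 4a*b13, M32 - M23 = -4a*b23.
Here tr M = 759/841, so a^2 = (1 + tr M)/4 = 400/841 and a = ±20/29. Taking a = 20/29: M21 - M12 = 0, M13 - M31 = -1680/841, M32 - M23 = 0, giving b12 = 0, b13 = -21/29, b23 = 0, i.e. R = 20/29 - 21/29*e13.
Its e13 coefficient is negative, so report the other preimage -R.
Answer: -20/29 + 21/29*e13. Note: both R and -R realise this M (trace 759/841); the covering map identifies them, and the e13-coefficient sign is the tie-breaker.


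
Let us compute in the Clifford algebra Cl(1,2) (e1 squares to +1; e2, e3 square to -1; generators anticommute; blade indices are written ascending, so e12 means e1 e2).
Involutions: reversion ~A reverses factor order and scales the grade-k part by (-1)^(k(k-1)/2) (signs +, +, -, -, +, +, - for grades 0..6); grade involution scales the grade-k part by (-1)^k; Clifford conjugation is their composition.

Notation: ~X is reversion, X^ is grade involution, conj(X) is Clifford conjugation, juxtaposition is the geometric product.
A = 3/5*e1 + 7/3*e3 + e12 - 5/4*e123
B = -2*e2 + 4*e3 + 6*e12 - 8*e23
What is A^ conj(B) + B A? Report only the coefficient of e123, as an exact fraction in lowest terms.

first term: -46/3 - 12*e1 - 226/15*e2 - 15/2*e3 + 19/5*e12 - 31/10*e13 + 14/3*e23 + 26/5*e123
second term: -10/3 - 12*e1 + 226/15*e2 - 15/2*e3 + 31/5*e12 - 79/10*e13 - 14/3*e23 + 66/5*e123
Answer: 92/5


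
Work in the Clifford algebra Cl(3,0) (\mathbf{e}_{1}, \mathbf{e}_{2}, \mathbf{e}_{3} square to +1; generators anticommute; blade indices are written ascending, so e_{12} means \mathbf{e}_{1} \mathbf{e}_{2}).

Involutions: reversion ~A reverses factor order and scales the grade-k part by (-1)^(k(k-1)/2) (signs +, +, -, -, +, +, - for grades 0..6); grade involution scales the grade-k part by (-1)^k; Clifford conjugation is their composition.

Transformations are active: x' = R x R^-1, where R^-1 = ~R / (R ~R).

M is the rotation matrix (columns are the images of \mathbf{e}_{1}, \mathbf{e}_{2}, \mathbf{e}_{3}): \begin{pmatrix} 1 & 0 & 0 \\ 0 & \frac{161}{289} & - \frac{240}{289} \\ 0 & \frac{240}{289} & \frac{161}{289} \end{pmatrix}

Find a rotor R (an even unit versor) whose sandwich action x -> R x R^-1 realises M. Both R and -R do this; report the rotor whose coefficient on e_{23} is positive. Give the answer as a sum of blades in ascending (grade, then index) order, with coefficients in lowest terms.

Method: write R = a + b12*e_{12} + b13*e_{13} + b23*e_{23} with a^2 + b12^2 + b13^2 + b23^2 = 1 (so R^-1 = ~R). Expanding the columns R e_j ~R gives tr M = 4a^2 - 1 and, from the antisymmetric part, M21 - M12 = -4a*b12, M13 - M31 = 4a*b13, M32 - M23 = -4a*b23.
Here tr M = \frac{611}{289}, so a^2 = (1 + tr M)/4 = \frac{225}{289} and a = ±\frac{15}{17}. Taking a = \frac{15}{17}: M21 - M12 = 0, M13 - M31 = 0, M32 - M23 = \frac{480}{289}, giving b12 = 0, b13 = 0, b23 = -\frac{8}{17}, i.e. R = \frac{15}{17} - \frac{8}{17} e_{23}.
Its e_{23} coefficient is negative, so report the other preimage -R.
Answer: -\frac{15}{17} + \frac{8}{17} e_{23}. Note: both R and -R realise this M (trace \frac{611}{289}); the covering map identifies them, and the e_{23}-coefficient sign is the tie-breaker.


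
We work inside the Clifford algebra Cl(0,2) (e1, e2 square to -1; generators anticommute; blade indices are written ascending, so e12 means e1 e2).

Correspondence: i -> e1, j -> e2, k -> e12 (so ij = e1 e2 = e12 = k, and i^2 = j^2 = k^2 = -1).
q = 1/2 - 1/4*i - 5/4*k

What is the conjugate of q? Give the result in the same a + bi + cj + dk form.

In blades: q = 1/2 - 1/4*e1 - 5/4*e12.
Conjugation here is Clifford conjugation: the scalar is fixed and the grade-1 and grade-2 blades all flip sign, giving 1/2 + 1/4*e1 + 5/4*e12; translating back:
Answer: 1/2 + 1/4*i + 5/4*k


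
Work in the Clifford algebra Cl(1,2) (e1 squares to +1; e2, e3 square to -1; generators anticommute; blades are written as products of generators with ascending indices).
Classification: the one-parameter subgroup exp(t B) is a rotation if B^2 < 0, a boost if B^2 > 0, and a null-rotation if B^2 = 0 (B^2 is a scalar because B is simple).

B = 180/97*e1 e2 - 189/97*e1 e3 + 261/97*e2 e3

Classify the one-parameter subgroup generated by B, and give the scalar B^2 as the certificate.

B^2 term by term: the squares give (180/97)^2*(e1 e2)^2 + (-189/97)^2*(e1 e3)^2 + (261/97)^2*(e2 e3)^2 = 32400/9409*(+1) + 35721/9409*(+1) + 68121/9409*(-1) = 0 (each basis 2-blade squares to minus the product of its generators' squares); cross terms between blades sharing an index anticommute and cancel. So B^2 = 0.
Answer: null-rotation, certificate B^2 = 0. Check the certificate: B^2 = 0, and that sign is decisive whatever form B takes.


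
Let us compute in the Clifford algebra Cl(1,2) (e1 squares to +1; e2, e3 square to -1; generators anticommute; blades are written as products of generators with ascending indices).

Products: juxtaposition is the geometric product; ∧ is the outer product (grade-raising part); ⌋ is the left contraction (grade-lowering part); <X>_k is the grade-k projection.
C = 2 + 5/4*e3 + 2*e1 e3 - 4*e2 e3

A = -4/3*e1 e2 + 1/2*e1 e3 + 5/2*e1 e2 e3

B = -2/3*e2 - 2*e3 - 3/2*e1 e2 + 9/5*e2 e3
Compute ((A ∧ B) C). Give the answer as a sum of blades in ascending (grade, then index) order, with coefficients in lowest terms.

step 1: 3*e1 e2 e3
step 2: 12*e1 - 6*e2 - 15/4*e1 e2 + 6*e1 e2 e3
Answer: 12*e1 - 6*e2 - 15/4*e1 e2 + 6*e1 e2 e3


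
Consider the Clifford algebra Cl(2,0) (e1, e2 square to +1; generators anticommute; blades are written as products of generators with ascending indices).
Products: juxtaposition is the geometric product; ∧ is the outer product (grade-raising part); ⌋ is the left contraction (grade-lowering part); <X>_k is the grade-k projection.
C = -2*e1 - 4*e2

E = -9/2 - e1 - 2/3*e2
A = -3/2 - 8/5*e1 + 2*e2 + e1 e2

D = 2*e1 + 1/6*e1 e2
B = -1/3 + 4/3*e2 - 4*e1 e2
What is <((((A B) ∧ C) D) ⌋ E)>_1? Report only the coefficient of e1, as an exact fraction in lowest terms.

step 1: 43/6 + 148/15*e1 + 56/15*e2 + 53/15*e1 e2
step 2: -43/3*e1 - 86/3*e2 - 32*e1 e2
step 3: -70/3 + 43/9*e1 + 1109/18*e2 + 172/3*e1 e2
step 4: 1597/27 + 70/3*e1 + 140/9*e2
step 5: 70/3*e1 + 140/9*e2
Answer: 70/3


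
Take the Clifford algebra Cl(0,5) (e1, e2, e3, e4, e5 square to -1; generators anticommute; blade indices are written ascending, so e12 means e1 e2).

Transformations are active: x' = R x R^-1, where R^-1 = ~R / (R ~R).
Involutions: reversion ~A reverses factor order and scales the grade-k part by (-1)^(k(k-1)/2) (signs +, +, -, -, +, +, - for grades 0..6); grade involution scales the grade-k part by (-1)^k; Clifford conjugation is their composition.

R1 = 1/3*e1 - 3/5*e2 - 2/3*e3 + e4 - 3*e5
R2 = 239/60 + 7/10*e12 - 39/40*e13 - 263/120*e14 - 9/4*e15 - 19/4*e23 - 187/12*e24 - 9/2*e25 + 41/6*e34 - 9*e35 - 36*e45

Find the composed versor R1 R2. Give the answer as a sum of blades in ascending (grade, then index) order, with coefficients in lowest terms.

Distribute over the terms of R1 (each basis-blade product reordered to ascending indices, repeated generators contracted through their squares):
(1/3*e1) R2 = 239/180*e1 - 7/30*e2 + 13/40*e3 + 263/360*e4 + 3/4*e5 - 19/12*e123 - 187/36*e124 - 3/2*e125 + 41/18*e134 - 3*e135 - 12*e145
(-3/5*e2) R2 = -21/50*e1 - 239/100*e2 - 57/20*e3 - 187/20*e4 - 27/10*e5 - 117/200*e123 - 263/200*e124 - 27/20*e125 - 41/10*e234 + 27/5*e235 + 108/5*e245
(-2/3*e3) R2 = 13/20*e1 + 19/6*e2 - 239/90*e3 + 41/9*e4 - 6*e5 - 7/15*e123 - 263/180*e134 - 3/2*e135 - 187/18*e234 - 3*e235 + 24*e345
(e4) R2 = -263/120*e1 - 187/12*e2 + 41/6*e3 + 239/60*e4 + 36*e5 + 7/10*e124 - 39/40*e134 + 9/4*e145 - 19/4*e234 + 9/2*e245 + 9*e345
(-3*e5) R2 = 27/4*e1 + 27/2*e2 + 27*e3 + 108*e4 - 239/20*e5 - 21/10*e125 + 117/40*e135 + 263/40*e145 + 57/4*e235 + 187/4*e245 - 41/2*e345
Summing the partial products and collecting blades:
Answer: 11009/1800*e1 - 77/50*e2 + 2063/72*e3 + 38851/360*e4 + 161/10*e5 - 527/200*e123 - 10457/1800*e124 - 99/20*e125 - 19/120*e134 - 63/40*e135 - 127/40*e145 - 3463/180*e234 + 333/20*e235 + 1457/20*e245 + 25/2*e345


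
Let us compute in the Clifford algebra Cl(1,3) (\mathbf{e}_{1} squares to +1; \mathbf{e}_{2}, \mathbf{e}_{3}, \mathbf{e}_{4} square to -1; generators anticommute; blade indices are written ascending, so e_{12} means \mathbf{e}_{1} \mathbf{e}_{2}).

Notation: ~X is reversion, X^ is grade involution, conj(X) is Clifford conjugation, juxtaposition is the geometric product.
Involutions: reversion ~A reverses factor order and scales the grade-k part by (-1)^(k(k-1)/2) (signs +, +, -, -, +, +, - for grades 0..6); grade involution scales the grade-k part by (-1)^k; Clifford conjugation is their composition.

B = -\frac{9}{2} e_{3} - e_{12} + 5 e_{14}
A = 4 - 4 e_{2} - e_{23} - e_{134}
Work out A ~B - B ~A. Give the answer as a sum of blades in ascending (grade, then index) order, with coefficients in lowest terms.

first term: -4 e_{1} - \frac{9}{2} e_{2} - 23 e_{3} + 4 e_{12} - e_{13} - \frac{31}{2} e_{14} + 18 e_{23} - 20 e_{124} - e_{234} + 5 e_{1234}
second term: -4 e_{1} - \frac{9}{2} e_{2} - 23 e_{3} - 4 e_{12} + e_{13} + \frac{31}{2} e_{14} - 18 e_{23} + 20 e_{124} + e_{234} + 5 e_{1234}
Answer: 8 e_{12} - 2 e_{13} - 31 e_{14} + 36 e_{23} - 40 e_{124} - 2 e_{234}


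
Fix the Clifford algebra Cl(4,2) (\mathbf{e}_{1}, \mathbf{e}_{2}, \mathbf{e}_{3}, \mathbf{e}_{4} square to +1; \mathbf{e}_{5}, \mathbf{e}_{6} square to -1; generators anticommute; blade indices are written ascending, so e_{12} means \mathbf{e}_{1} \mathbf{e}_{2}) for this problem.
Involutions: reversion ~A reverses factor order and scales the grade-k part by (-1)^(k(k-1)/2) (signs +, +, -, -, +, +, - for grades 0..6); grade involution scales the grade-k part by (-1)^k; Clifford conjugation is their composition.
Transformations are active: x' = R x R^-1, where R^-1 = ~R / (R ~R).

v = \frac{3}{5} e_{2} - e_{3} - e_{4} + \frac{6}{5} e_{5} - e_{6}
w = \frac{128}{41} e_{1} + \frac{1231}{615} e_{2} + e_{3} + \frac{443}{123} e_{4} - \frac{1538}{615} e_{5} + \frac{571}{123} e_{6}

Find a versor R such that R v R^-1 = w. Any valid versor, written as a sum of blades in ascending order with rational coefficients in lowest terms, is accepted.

Reasoning: v^2 = w^2 = -\frac{2}{25} since conjugation preserves the quadratic form; R = v + w = \frac{128}{41} e_{1} + \frac{320}{123} e_{2} + \frac{320}{123} e_{4} - \frac{160}{123} e_{5} + \frac{448}{123} e_{6} is then valid when invertible, keeping its own part and reversing (v - w)/2.
Answer: \frac{128}{41} e_{1} + \frac{320}{123} e_{2} + \frac{320}{123} e_{4} - \frac{160}{123} e_{5} + \frac{448}{123} e_{6}


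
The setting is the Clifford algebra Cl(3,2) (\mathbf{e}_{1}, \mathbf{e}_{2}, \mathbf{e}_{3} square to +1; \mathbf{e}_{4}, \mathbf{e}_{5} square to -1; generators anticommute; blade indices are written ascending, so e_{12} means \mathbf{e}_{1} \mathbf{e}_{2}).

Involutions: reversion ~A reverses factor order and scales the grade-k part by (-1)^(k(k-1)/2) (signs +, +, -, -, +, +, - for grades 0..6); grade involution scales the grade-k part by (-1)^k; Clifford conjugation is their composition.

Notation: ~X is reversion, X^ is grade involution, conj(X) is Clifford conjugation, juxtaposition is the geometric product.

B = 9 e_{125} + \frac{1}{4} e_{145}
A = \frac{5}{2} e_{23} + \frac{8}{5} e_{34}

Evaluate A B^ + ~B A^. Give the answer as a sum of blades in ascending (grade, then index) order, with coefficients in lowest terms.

first term: \frac{229}{10} e_{135} - \frac{601}{40} e_{12345}
second term: -\frac{229}{10} e_{135} - \frac{601}{40} e_{12345}
Answer: -\frac{601}{20} e_{12345}


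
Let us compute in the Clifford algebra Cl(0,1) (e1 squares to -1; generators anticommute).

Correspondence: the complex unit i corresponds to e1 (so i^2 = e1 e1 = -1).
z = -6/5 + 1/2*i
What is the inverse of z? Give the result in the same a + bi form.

In blades: z = -6/5 + 1/2*e1.
With qbar = -6/5 - 1/2*e1 (scalar fixed, mapped units negated), z qbar = 169/100 (the sum of squared coefficients), so z^-1 = qbar / (169/100) = -120/169 - 50/169*e1; translating back:
Answer: -120/169 - 50/169*i


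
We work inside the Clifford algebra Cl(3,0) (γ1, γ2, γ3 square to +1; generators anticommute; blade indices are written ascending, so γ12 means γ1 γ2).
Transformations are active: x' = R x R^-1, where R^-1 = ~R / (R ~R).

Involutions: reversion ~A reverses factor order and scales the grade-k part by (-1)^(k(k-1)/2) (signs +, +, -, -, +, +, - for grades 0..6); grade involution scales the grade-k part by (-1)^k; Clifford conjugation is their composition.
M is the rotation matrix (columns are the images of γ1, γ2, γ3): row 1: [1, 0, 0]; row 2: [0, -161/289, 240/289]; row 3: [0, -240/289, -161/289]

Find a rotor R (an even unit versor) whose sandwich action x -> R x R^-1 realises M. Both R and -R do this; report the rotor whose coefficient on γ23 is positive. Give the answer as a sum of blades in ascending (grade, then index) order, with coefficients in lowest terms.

Method: write R = a + b12*γ12 + b13*γ13 + b23*γ23 with a^2 + b12^2 + b13^2 + b23^2 = 1 (so R^-1 = ~R). Expanding the columns R e_j ~R gives tr M = 4a^2 - 1 and, from the antisymmetric part, M21 - M12 = -4a*b12, M13 - M31 = 4a*b13, M32 - M23 = -4a*b23.
Here tr M = -33/289, so a^2 = (1 + tr M)/4 = 64/289 and a = ±8/17. Taking a = 8/17: M21 - M12 = 0, M13 - M31 = 0, M32 - M23 = -480/289, giving b12 = 0, b13 = 0, b23 = 15/17, i.e. R = 8/17 + 15/17*γ23.
Its γ23 coefficient is already positive.
Answer: 8/17 + 15/17*γ23. Key observation: the double cover Spin(3) -> SO(3) sends R and -R to the same matrix (trace -33/289 here), so the stated sign of the γ23 coefficient is what selects one sheet.


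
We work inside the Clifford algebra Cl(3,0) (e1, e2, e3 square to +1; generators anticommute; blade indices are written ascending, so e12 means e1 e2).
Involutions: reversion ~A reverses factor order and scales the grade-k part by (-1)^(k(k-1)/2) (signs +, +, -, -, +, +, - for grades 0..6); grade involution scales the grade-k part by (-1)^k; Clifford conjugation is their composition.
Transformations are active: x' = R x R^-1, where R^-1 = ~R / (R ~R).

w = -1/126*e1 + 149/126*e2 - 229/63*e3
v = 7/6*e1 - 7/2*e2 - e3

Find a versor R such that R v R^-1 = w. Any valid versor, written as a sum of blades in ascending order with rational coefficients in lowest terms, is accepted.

Sketch: the shared square 263/18 makes R = v + w = 73/63*e1 - 146/63*e2 - 292/63*e3 the natural versor; its sandwich fixes that direction, negates (v - w)/2, and sends v to w.
Answer: 73/63*e1 - 146/63*e2 - 292/63*e3


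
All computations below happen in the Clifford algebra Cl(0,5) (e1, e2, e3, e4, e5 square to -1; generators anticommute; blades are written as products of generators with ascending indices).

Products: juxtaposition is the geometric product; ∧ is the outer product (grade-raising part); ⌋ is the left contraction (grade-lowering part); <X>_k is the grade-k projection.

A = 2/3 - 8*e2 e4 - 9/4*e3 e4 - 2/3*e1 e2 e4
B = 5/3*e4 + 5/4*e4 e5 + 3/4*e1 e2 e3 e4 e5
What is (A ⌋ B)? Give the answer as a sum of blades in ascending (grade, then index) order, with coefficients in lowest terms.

step 1: 10/9*e4 + 1/2*e3 e5 + 5/6*e4 e5 + 27/16*e1 e2 e5 - 6*e1 e3 e5 + 1/2*e1 e2 e3 e4 e5
Answer: 10/9*e4 + 1/2*e3 e5 + 5/6*e4 e5 + 27/16*e1 e2 e5 - 6*e1 e3 e5 + 1/2*e1 e2 e3 e4 e5


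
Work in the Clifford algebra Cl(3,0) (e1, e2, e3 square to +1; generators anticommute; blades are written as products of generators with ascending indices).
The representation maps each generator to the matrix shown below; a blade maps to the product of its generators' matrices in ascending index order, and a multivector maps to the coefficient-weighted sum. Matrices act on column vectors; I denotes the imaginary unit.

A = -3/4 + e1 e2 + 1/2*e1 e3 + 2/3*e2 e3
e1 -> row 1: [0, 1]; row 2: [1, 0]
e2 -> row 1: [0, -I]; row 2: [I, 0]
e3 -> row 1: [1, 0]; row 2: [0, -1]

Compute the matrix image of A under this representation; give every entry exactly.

Bivector images (products of the table entries): rho(e1 e2) = rho(e1)rho(e2) = row 1: [I, 0]; row 2: [0, -I]; rho(e1 e3) = rho(e1)rho(e3) = row 1: [0, -1]; row 2: [1, 0]; rho(e2 e3) = rho(e2)rho(e3) = row 1: [0, I]; row 2: [I, 0].
M = (-3/4)*1 + (1)*rho(e1 e2) + (1/2)*rho(e1 e3) + (2/3)*rho(e2 e3), summed entrywise (1 is the identity matrix):
Answer: row 1: [-3/4 + I, -1/2 + 2*I/3]; row 2: [1/2 + 2*I/3, -3/4 - I]


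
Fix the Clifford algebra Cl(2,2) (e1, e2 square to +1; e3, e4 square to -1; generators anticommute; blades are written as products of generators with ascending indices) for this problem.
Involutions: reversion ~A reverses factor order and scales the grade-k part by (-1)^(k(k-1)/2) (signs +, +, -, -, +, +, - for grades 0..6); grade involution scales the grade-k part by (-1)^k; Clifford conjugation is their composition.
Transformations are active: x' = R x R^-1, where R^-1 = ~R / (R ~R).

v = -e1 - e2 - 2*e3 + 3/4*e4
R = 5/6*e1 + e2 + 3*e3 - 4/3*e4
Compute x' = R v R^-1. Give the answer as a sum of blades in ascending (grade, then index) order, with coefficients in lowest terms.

~R = 5/6*e1 + e2 + 3*e3 - 4/3*e4, and R ~R = -109/12, so R^-1 = ~R / (-109/12).
R v = 31/6 + 1/6*e1 e2 + 4/3*e1 e3 - 17/24*e1 e4 + e2 e3 - 7/12*e2 e4 - 5/12*e3 e4
Answer: 17/327*e1 - 15/109*e2 - 154/109*e3 + 1003/1308*e4


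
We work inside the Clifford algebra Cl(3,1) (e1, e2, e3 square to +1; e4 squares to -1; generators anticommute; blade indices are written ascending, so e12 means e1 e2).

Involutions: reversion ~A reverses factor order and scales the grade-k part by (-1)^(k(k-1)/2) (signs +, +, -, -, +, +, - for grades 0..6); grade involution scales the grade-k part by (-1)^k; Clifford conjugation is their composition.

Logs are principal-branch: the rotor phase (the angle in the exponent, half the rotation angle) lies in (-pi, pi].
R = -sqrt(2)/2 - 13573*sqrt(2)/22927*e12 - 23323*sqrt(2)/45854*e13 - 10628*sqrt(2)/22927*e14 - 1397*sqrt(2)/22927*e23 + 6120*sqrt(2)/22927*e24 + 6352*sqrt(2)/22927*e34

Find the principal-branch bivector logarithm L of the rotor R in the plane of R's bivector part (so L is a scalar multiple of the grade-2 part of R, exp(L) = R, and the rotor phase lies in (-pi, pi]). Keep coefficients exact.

The scalar part of R is -sqrt(2)/2, so the principal-branch rotor phase is pinned; divide the bivector part by its sine to get the unit plane — L is the phase times that plane.
Concretely: cos(phase) = -sqrt(2)/2 gives phase = ±3*pi/4, and since phase/sin(phase) is even the sign is immaterial: L = (phase/sin(phase)) * <R>_2 = (3*sqrt(2)*pi/4) * <R>_2.
Answer: -40719*pi/45854*e12 - 69969*pi/91708*e13 - 15942*pi/22927*e14 - 4191*pi/45854*e23 + 9180*pi/22927*e24 + 9528*pi/22927*e34


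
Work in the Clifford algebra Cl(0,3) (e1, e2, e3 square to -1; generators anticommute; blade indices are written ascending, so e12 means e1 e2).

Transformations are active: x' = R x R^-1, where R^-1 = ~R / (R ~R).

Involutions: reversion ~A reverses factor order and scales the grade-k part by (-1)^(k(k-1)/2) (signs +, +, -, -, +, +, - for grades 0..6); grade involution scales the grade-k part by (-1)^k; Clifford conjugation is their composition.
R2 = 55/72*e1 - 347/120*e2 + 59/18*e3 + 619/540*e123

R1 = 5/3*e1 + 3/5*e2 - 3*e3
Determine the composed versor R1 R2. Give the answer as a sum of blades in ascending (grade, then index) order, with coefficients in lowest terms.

Distribute over the terms of R1 (each basis-blade product reordered to ascending indices, repeated generators contracted through their squares):
(5/3*e1) R2 = -275/216 - 347/72*e12 + 295/54*e13 - 619/324*e23
(3/5*e2) R2 = 347/200 - 11/24*e12 + 619/900*e13 + 59/30*e23
(-3*e3) R2 = 59/6 + 619/180*e12 + 55/24*e13 - 347/40*e23
Summing the partial products and collecting blades:
Answer: 27797/2700 - 331/180*e12 + 45589/5400*e13 - 5585/648*e23


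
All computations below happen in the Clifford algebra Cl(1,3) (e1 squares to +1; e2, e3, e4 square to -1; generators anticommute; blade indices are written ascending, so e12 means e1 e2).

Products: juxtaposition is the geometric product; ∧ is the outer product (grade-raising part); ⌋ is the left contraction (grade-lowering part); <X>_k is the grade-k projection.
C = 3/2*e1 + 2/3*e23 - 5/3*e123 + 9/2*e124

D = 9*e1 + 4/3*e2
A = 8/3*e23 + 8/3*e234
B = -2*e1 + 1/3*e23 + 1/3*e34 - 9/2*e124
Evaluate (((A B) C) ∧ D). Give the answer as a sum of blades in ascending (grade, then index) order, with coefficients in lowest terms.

step 1: -8/9 - 8/9*e2 - 8/9*e4 + 12*e13 - 8/9*e24 - 16/3*e123 - 12*e134 + 16/3*e1234
step 2: -80/9 + 56/9*e1 + 20*e2 - 1118/27*e3 - 80/9*e4 + 40/3*e12 + 40/27*e13 - 56/9*e14 + 1226/27*e23 + 20*e24 - 1118/27*e34 + 40/27*e123 - 40/3*e124 - 40/27*e134 + 1226/27*e234 - 40/27*e1234
step 3: -80*e1 - 320/27*e2 - 4636/27*e12 + 1118/3*e13 + 80*e14 + 4472/81*e23 + 320/27*e24 + 32942/81*e123 + 5084/27*e124 - 1118/3*e134 - 4472/81*e234 - 33262/81*e1234
Answer: -80*e1 - 320/27*e2 - 4636/27*e12 + 1118/3*e13 + 80*e14 + 4472/81*e23 + 320/27*e24 + 32942/81*e123 + 5084/27*e124 - 1118/3*e134 - 4472/81*e234 - 33262/81*e1234


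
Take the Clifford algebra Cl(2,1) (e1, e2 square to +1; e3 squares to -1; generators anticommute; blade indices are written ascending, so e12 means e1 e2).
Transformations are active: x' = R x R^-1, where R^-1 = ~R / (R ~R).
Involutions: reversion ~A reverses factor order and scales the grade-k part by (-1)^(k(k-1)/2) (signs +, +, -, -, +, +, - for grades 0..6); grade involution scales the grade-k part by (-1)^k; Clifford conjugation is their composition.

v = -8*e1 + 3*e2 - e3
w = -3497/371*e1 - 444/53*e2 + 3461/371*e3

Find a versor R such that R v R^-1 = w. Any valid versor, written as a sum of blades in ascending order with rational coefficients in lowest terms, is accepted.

A norm check does it: q(v) = q(w) = 72, hence R = v + w = -6465/371*e1 - 285/53*e2 + 3090/371*e3 realises the map — parallel part kept, (v - w)/2 negated, v carried to w.
Answer: -6465/371*e1 - 285/53*e2 + 3090/371*e3


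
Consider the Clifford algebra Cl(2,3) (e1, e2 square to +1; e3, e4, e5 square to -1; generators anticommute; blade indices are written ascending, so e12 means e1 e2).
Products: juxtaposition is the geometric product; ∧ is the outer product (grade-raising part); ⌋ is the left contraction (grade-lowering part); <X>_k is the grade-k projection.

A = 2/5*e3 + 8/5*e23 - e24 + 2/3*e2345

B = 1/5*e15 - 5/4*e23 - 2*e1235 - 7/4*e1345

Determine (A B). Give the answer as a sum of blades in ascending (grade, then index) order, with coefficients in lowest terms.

step 1: -2 - 1/2*e2 - 7/6*e12 + 4/3*e14 - 16/5*e15 + 5/4*e34 - 5/6*e45 + 4/5*e125 - 2/25*e135 - 7/10*e145 - 2/15*e1234 + 207/100*e1235 + 13/5*e1245 + 2*e1345
Answer: -2 - 1/2*e2 - 7/6*e12 + 4/3*e14 - 16/5*e15 + 5/4*e34 - 5/6*e45 + 4/5*e125 - 2/25*e135 - 7/10*e145 - 2/15*e1234 + 207/100*e1235 + 13/5*e1245 + 2*e1345


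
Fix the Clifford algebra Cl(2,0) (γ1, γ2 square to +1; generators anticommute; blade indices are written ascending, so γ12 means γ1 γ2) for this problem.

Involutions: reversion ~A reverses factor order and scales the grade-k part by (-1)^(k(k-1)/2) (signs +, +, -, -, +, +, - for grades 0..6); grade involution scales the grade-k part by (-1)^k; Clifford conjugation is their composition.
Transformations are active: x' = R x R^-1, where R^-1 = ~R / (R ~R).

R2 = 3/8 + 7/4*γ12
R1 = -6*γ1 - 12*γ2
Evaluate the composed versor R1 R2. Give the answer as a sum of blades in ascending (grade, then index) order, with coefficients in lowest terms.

Distribute over the terms of R1 (each basis-blade product reordered to ascending indices, repeated generators contracted through their squares):
(-6*γ1) R2 = -9/4*γ1 - 21/2*γ2
(-12*γ2) R2 = 21*γ1 - 9/2*γ2
Summing the partial products and collecting blades:
Answer: 75/4*γ1 - 15*γ2


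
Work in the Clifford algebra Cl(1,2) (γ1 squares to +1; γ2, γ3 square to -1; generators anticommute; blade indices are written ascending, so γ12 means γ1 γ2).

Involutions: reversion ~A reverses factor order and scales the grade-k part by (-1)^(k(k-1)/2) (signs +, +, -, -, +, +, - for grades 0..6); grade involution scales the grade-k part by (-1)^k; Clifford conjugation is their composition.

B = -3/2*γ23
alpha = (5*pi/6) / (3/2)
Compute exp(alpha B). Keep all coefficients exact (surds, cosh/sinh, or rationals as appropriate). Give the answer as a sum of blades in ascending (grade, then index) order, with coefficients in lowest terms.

B^2 = (-3/2)^2*(γ23)^2 = 9/4*(-1) = -9/4 (a basis 2-blade squares to minus the product of its generators' squares).
B^2 = -9/4 — the negative square puts this in the circular regime; l = 3/2, alpha*l = 5*pi/6, so exp(alpha B) = cos(5*pi/6) + (sin(5*pi/6)/(3/2))*B = -sqrt(3)/2 + (1/3)*B.
Answer: -sqrt(3)/2 - 1/2*γ23


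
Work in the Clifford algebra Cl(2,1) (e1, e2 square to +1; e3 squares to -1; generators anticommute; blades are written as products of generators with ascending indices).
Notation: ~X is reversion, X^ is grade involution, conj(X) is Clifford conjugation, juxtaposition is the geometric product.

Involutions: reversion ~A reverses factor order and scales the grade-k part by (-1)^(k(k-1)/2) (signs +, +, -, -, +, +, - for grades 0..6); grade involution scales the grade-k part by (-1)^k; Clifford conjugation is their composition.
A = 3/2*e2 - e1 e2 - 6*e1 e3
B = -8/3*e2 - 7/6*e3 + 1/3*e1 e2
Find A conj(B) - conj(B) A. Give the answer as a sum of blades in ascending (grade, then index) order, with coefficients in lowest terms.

first term: 11/3 + 29/6*e1 + 15/4*e2 e3 + 89/6*e1 e2 e3
second term: 11/3 - 29/6*e1 - 15/4*e2 e3 + 89/6*e1 e2 e3
Answer: 29/3*e1 + 15/2*e2 e3


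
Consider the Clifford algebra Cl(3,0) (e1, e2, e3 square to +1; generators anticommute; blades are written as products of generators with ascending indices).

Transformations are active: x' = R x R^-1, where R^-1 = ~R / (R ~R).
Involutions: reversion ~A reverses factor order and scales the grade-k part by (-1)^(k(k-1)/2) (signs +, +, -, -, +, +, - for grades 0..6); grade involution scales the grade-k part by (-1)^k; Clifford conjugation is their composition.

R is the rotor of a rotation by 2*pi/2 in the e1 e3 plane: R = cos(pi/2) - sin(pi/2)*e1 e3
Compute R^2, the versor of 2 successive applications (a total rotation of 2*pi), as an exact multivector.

The rotor phase is half the rotation angle and phases add under composition, so 2 steps in the e1 e3 plane accumulate phase 2*(pi/2) = pi: R^2 = cos(pi) - sin(pi)*e1 e3.
cos(pi) = -1 and sin(pi) = 0, so R^2 = -1. The total rotation 2*pi is 1 full turn, so every vector returns to itself, yet the rotor is -1, on the OTHER sheet of the double cover (an odd number of 2*pi turns).
Answer: -1


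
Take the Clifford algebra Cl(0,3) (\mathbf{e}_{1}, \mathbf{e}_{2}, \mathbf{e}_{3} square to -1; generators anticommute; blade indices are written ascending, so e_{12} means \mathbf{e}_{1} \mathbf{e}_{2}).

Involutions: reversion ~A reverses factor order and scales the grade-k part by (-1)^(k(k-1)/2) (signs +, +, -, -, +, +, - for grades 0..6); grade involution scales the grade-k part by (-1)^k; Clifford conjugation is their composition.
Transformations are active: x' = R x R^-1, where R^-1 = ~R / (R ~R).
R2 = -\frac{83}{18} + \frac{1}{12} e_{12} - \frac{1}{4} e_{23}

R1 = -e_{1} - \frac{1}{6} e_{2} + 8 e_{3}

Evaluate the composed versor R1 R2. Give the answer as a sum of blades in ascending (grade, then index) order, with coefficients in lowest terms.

Distribute over the terms of R1 (each basis-blade product reordered to ascending indices, repeated generators contracted through their squares):
(-e_{1}) R2 = \frac{83}{18} e_{1} + \frac{1}{12} e_{2} + \frac{1}{4} e_{123}
(-\frac{1}{6} e_{2}) R2 = -\frac{1}{72} e_{1} + \frac{83}{108} e_{2} - \frac{1}{24} e_{3}
(8 e_{3}) R2 = -2 e_{2} - \frac{332}{9} e_{3} + \frac{2}{3} e_{123}
Summing the partial products and collecting blades:
Answer: \frac{331}{72} e_{1} - \frac{31}{27} e_{2} - \frac{2659}{72} e_{3} + \frac{11}{12} e_{123}


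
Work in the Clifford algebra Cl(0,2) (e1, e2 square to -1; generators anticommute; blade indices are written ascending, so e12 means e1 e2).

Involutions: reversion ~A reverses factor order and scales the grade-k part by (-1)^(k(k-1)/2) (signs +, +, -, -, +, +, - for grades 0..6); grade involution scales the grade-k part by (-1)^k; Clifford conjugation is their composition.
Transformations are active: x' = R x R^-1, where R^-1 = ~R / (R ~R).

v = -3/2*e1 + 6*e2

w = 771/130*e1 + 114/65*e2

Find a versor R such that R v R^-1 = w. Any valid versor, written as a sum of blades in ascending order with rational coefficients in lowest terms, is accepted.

Sketch: the shared square -153/4 makes R = v + w = 288/65*e1 + 504/65*e2 the natural versor; its sandwich fixes that direction, negates (v - w)/2, and sends v to w.
Answer: 288/65*e1 + 504/65*e2


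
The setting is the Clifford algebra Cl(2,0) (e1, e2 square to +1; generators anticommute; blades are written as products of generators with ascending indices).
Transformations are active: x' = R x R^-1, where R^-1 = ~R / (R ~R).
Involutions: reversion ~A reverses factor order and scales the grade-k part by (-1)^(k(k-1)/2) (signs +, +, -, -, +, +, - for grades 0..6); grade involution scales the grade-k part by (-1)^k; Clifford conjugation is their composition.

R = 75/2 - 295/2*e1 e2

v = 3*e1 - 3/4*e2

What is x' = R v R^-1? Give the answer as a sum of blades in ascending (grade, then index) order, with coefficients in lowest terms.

~R = 75/2 + 295/2*e1 e2, and R ~R = 46325/2, so R^-1 = ~R / (46325/2).
R v = 1785/8*e1 + 3315/8*e2
Answer: -993/436*e1 + 228/109*e2


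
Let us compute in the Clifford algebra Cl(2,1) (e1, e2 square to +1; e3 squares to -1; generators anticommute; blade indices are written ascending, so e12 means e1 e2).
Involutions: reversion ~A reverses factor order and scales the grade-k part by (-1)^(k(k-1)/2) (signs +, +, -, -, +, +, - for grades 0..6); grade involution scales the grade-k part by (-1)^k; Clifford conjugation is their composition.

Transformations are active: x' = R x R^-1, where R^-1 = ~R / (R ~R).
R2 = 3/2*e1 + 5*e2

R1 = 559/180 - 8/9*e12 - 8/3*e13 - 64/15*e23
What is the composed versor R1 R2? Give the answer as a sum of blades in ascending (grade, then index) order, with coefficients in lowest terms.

Distribute over the terms of R2 (each basis-blade product reordered to ascending indices, repeated generators contracted through their squares):
R1 (3/2*e1) = 559/120*e1 + 4/3*e2 + 4*e3 - 32/5*e123
R1 (5*e2) = -40/9*e1 + 559/36*e2 + 64/3*e3 + 40/3*e123
Summing the partial products and collecting blades:
Answer: 77/360*e1 + 607/36*e2 + 76/3*e3 + 104/15*e123


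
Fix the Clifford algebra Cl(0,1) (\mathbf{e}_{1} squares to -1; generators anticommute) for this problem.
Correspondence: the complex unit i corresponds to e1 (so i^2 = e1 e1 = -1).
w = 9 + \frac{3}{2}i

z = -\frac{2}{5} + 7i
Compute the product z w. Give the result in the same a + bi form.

In blades: z = -\frac{2}{5} + 7 e_{1}, w = 9 + \frac{3}{2} e_{1}.
Distribute z over w term by term (generator squares from the signature, products reordered to ascending indices): (-\frac{2}{5})*w = -\frac{18}{5} - \frac{3}{5} e_{1}; (7 e_{1})*w = -\frac{21}{2} + 63 e_{1}.
Sum: -\frac{141}{10} + \frac{312}{5} e_{1}; translating back through the correspondence:
Answer: -\frac{141}{10} + \frac{312}{5}i


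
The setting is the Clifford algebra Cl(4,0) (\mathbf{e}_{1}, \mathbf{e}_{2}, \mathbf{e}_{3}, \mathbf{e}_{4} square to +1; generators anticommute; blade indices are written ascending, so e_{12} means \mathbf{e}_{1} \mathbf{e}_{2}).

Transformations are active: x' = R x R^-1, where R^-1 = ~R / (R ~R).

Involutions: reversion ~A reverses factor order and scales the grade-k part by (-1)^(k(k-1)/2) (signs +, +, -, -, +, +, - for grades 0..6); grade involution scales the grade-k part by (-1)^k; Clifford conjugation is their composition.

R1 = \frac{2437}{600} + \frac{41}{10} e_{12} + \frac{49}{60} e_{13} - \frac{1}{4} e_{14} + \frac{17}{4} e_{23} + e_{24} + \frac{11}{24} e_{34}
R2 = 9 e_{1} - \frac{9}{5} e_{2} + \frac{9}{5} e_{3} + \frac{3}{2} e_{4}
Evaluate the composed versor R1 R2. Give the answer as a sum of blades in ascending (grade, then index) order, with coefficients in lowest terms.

Distribute over the terms of R2 (each basis-blade product reordered to ascending indices, repeated generators contracted through their squares):
R1 (9 e_{1}) = \frac{7311}{200} e_{1} - \frac{369}{10} e_{2} - \frac{147}{20} e_{3} + \frac{9}{4} e_{4} + \frac{153}{4} e_{123} + 9 e_{124} + \frac{33}{8} e_{134}
R1 (-\frac{9}{5} e_{2}) = -\frac{369}{50} e_{1} - \frac{7311}{1000} e_{2} + \frac{153}{20} e_{3} + \frac{9}{5} e_{4} + \frac{147}{100} e_{123} - \frac{9}{20} e_{124} - \frac{33}{40} e_{234}
R1 (\frac{9}{5} e_{3}) = \frac{147}{100} e_{1} + \frac{153}{20} e_{2} + \frac{7311}{1000} e_{3} - \frac{33}{40} e_{4} + \frac{369}{50} e_{123} + \frac{9}{20} e_{134} - \frac{9}{5} e_{234}
R1 (\frac{3}{2} e_{4}) = -\frac{3}{8} e_{1} + \frac{3}{2} e_{2} + \frac{11}{16} e_{3} + \frac{2437}{400} e_{4} + \frac{123}{20} e_{124} + \frac{49}{40} e_{134} + \frac{51}{8} e_{234}
Summing the partial products and collecting blades:
Answer: \frac{3027}{100} e_{1} - \frac{35061}{1000} e_{2} + \frac{16597}{2000} e_{3} + \frac{3727}{400} e_{4} + \frac{471}{10} e_{123} + \frac{147}{10} e_{124} + \frac{29}{5} e_{134} + \frac{15}{4} e_{234}


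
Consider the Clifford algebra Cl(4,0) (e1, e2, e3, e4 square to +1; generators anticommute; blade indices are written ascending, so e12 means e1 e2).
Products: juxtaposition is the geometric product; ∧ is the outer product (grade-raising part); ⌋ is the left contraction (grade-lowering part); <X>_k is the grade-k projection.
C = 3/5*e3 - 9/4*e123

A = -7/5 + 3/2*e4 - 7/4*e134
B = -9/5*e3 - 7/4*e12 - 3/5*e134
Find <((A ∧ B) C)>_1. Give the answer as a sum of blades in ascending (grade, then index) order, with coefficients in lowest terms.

step 1: 63/25*e3 + 49/20*e12 + 27/10*e34 - 21/8*e124 + 21/25*e134
step 2: 189/125 + 441/80*e3 - 81/50*e4 - 567/100*e12 - 63/125*e14 + 189/100*e24 + 189/32*e34 + 147/100*e123 + 243/40*e124 + 63/40*e1234
step 3: 441/80*e3 - 81/50*e4
Answer: 441/80*e3 - 81/50*e4


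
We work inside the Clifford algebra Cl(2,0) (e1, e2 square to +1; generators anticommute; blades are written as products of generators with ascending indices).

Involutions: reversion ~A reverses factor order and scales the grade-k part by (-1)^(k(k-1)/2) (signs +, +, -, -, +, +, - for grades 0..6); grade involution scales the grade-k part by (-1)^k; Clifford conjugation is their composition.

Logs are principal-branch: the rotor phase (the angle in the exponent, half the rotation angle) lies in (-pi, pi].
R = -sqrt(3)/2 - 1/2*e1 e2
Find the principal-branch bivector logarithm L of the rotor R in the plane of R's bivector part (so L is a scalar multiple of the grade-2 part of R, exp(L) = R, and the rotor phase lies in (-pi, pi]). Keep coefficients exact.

The scalar part of R is -sqrt(3)/2, which pins the rotor phase on the principal branch; dividing the bivector part by the sine of that phase recovers the unit plane, and L is the phase times that plane.
Concretely: cos(phase) = -sqrt(3)/2 gives phase = ±5*pi/6, and since phase/sin(phase) is even the sign is immaterial: L = (phase/sin(phase)) * <R>_2 = (5*pi/3) * <R>_2.
Answer: -5*pi/6*e1 e2


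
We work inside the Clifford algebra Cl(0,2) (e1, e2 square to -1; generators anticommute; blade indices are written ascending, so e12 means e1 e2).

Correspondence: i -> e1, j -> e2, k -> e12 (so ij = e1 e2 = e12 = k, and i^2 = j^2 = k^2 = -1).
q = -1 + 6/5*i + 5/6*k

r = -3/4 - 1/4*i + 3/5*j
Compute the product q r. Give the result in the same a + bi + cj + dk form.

In blades: q = -1 + 6/5*e1 + 5/6*e12, r = -3/4 - 1/4*e1 + 3/5*e2.
Distribute q over r term by term (generator squares from the signature, products reordered to ascending indices): (-1)*r = 3/4 + 1/4*e1 - 3/5*e2; (6/5*e1)*r = 3/10 - 9/10*e1 + 18/25*e12; (5/6*e12)*r = -1/2*e1 - 5/24*e2 - 5/8*e12.
Sum: 21/20 - 23/20*e1 - 97/120*e2 + 19/200*e12; translating back through the correspondence:
Answer: 21/20 - 23/20*i - 97/120*j + 19/200*k


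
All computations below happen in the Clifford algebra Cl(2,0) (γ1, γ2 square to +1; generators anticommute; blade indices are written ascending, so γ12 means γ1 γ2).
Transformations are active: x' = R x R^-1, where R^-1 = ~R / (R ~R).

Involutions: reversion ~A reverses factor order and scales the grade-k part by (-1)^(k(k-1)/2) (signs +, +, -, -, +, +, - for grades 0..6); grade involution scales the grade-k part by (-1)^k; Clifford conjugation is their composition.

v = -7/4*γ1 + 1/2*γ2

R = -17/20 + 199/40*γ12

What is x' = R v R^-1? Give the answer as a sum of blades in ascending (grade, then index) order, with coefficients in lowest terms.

~R = -17/20 - 199/40*γ12, and R ~R = 40757/1600, so R^-1 = ~R / (40757/1600).
R v = 159/40*γ1 + 265/32*γ2
Answer: 4567/3076*γ1 - 1619/1538*γ2
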